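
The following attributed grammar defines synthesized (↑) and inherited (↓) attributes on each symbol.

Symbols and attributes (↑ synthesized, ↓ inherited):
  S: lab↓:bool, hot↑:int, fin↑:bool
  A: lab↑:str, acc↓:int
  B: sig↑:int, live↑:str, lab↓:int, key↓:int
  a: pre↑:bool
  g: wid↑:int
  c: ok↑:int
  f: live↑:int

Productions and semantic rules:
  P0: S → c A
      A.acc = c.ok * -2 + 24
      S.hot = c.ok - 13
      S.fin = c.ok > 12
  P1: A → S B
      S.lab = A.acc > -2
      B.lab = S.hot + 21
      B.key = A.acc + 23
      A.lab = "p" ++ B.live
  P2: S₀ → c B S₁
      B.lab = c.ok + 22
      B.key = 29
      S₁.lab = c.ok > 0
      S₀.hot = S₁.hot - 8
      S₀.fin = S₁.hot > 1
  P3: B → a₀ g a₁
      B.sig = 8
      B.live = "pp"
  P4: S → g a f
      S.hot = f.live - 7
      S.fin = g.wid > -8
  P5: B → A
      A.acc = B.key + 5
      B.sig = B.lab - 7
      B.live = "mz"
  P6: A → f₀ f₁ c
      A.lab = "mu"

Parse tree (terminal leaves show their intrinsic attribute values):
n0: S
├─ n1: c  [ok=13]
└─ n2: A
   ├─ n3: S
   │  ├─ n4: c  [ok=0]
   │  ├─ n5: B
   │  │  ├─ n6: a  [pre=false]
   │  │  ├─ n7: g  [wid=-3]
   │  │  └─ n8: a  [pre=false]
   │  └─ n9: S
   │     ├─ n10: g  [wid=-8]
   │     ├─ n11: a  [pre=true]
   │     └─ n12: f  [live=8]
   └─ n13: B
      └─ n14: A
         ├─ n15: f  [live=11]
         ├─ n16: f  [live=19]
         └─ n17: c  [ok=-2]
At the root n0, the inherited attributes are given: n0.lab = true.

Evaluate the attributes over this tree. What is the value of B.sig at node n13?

1. n0.lab = true  [given at root]
2. n1.ok = 13  [terminal]
3. n2.acc = -2  [c.ok * -2 + 24]
4. n3.lab = false  [A.acc > -2]
5. n4.ok = 0  [terminal]
6. n5.lab = 22  [c.ok + 22]
7. n5.key = 29  [29]
8. n6.pre = false  [terminal]
9. n7.wid = -3  [terminal]
10. n8.pre = false  [terminal]
11. n5.sig = 8  [8]
12. n5.live = "pp"  ["pp"]
13. n9.lab = false  [c.ok > 0]
14. n10.wid = -8  [terminal]
15. n11.pre = true  [terminal]
16. n12.live = 8  [terminal]
17. n9.hot = 1  [f.live - 7]
18. n9.fin = false  [g.wid > -8]
19. n3.hot = -7  [S₁.hot - 8]
20. n3.fin = false  [S₁.hot > 1]
21. n13.lab = 14  [S.hot + 21]
22. n13.key = 21  [A.acc + 23]
23. n14.acc = 26  [B.key + 5]
24. n15.live = 11  [terminal]
25. n16.live = 19  [terminal]
26. n17.ok = -2  [terminal]
27. n14.lab = "mu"  ["mu"]
28. n13.sig = 7  [B.lab - 7]
29. n13.live = "mz"  ["mz"]
30. n2.lab = "pmz"  ["p" ++ B.live]
31. n0.hot = 0  [c.ok - 13]
32. n0.fin = true  [c.ok > 12]

7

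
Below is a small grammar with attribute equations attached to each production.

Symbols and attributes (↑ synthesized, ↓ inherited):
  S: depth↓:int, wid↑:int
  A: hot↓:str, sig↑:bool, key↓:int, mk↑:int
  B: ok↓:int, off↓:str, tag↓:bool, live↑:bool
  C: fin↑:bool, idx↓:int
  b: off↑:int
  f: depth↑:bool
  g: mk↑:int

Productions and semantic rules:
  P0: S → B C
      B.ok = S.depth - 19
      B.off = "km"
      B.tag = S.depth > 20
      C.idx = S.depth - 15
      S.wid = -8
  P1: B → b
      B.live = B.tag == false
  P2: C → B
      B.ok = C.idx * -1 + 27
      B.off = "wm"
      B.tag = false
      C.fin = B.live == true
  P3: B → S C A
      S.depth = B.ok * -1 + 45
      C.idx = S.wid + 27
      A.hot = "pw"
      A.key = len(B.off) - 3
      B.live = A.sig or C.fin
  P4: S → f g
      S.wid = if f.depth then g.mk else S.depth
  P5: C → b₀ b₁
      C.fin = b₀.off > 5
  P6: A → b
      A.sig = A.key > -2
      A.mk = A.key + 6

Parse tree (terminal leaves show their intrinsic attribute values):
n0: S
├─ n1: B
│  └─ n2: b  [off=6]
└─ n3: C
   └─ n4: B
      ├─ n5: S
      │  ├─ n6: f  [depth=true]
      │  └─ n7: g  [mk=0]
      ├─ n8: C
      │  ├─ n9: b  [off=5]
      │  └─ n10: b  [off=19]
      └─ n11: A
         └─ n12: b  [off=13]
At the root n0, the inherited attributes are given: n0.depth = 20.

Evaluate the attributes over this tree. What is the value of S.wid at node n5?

1. n0.depth = 20  [given at root]
2. n1.ok = 1  [S.depth - 19]
3. n1.off = "km"  ["km"]
4. n1.tag = false  [S.depth > 20]
5. n2.off = 6  [terminal]
6. n1.live = true  [B.tag == false]
7. n3.idx = 5  [S.depth - 15]
8. n4.ok = 22  [C.idx * -1 + 27]
9. n4.off = "wm"  ["wm"]
10. n4.tag = false  [false]
11. n5.depth = 23  [B.ok * -1 + 45]
12. n6.depth = true  [terminal]
13. n7.mk = 0  [terminal]
14. n5.wid = 0  [if f.depth then g.mk else S.depth]
15. n8.idx = 27  [S.wid + 27]
16. n9.off = 5  [terminal]
17. n10.off = 19  [terminal]
18. n8.fin = false  [b₀.off > 5]
19. n11.hot = "pw"  ["pw"]
20. n11.key = -1  [len(B.off) - 3]
21. n12.off = 13  [terminal]
22. n11.sig = true  [A.key > -2]
23. n11.mk = 5  [A.key + 6]
24. n4.live = true  [A.sig or C.fin]
25. n3.fin = true  [B.live == true]
26. n0.wid = -8  [-8]

0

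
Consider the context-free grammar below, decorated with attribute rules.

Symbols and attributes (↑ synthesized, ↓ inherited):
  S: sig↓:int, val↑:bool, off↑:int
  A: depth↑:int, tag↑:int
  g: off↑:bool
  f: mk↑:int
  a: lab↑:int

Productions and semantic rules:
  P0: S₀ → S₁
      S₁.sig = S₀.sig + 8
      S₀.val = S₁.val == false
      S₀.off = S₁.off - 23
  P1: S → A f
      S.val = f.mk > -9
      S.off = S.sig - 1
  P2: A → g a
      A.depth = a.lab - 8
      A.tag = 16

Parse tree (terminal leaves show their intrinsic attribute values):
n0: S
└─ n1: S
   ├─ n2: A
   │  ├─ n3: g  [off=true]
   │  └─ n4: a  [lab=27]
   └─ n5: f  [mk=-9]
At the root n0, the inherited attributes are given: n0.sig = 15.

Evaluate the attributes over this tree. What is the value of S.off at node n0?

1. n0.sig = 15  [given at root]
2. n1.sig = 23  [S₀.sig + 8]
3. n3.off = true  [terminal]
4. n4.lab = 27  [terminal]
5. n2.depth = 19  [a.lab - 8]
6. n2.tag = 16  [16]
7. n5.mk = -9  [terminal]
8. n1.val = false  [f.mk > -9]
9. n1.off = 22  [S.sig - 1]
10. n0.val = true  [S₁.val == false]
11. n0.off = -1  [S₁.off - 23]

-1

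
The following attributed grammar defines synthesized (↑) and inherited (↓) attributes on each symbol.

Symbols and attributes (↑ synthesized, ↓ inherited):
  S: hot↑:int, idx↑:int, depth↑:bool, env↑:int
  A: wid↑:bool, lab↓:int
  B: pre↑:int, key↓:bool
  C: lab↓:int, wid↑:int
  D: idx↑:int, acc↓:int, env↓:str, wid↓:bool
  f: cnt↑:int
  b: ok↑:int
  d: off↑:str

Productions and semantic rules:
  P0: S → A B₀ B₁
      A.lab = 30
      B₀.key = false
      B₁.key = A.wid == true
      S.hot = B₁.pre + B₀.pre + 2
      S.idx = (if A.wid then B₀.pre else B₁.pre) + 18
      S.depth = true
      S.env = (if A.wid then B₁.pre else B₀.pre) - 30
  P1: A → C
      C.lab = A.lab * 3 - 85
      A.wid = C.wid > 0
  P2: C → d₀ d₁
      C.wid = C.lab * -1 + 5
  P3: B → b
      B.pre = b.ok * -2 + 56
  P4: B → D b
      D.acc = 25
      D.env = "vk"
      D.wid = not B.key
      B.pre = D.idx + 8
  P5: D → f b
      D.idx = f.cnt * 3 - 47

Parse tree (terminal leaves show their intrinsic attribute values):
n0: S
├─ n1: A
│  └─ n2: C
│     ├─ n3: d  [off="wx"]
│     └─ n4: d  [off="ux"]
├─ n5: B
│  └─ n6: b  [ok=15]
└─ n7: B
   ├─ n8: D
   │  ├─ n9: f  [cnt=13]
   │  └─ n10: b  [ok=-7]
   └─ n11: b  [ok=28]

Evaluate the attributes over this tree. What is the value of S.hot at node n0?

1. n1.lab = 30  [30]
2. n2.lab = 5  [A.lab * 3 - 85]
3. n3.off = "wx"  [terminal]
4. n4.off = "ux"  [terminal]
5. n2.wid = 0  [C.lab * -1 + 5]
6. n1.wid = false  [C.wid > 0]
7. n5.key = false  [false]
8. n6.ok = 15  [terminal]
9. n5.pre = 26  [b.ok * -2 + 56]
10. n7.key = false  [A.wid == true]
11. n8.acc = 25  [25]
12. n8.env = "vk"  ["vk"]
13. n8.wid = true  [not B.key]
14. n9.cnt = 13  [terminal]
15. n10.ok = -7  [terminal]
16. n8.idx = -8  [f.cnt * 3 - 47]
17. n11.ok = 28  [terminal]
18. n7.pre = 0  [D.idx + 8]
19. n0.hot = 28  [B₁.pre + B₀.pre + 2]
20. n0.idx = 18  [(if A.wid then B₀.pre else B₁.pre) + 18]
21. n0.depth = true  [true]
22. n0.env = -4  [(if A.wid then B₁.pre else B₀.pre) - 30]

28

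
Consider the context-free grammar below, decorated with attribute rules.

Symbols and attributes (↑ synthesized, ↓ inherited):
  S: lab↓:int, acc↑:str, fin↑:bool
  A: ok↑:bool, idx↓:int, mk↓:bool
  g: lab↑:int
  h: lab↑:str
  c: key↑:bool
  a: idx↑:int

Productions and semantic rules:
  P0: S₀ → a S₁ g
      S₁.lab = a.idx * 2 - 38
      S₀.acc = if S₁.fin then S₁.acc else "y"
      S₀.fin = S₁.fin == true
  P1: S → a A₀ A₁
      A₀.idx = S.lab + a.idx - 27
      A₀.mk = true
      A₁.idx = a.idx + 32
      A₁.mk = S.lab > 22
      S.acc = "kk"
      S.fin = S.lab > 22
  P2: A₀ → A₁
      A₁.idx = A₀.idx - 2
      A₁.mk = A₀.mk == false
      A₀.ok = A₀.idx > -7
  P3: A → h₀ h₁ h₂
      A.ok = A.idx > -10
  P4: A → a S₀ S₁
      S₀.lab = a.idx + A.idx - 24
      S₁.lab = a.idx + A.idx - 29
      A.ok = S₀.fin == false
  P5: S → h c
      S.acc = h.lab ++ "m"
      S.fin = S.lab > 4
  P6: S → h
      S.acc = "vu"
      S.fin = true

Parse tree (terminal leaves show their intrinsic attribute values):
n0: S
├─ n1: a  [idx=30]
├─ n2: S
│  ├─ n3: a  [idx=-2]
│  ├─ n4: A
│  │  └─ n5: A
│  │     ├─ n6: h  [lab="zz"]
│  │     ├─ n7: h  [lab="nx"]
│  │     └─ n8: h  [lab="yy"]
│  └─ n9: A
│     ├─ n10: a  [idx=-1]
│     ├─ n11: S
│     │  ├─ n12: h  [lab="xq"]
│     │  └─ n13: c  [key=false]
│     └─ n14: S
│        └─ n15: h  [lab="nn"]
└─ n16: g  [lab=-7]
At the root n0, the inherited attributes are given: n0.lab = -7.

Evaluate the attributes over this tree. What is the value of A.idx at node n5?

-9

1. n0.lab = -7  [given at root]
2. n1.idx = 30  [terminal]
3. n2.lab = 22  [a.idx * 2 - 38]
4. n3.idx = -2  [terminal]
5. n4.idx = -7  [S.lab + a.idx - 27]
6. n4.mk = true  [true]
7. n5.idx = -9  [A₀.idx - 2]
8. n5.mk = false  [A₀.mk == false]
9. n6.lab = "zz"  [terminal]
10. n7.lab = "nx"  [terminal]
11. n8.lab = "yy"  [terminal]
12. n5.ok = true  [A.idx > -10]
13. n4.ok = false  [A₀.idx > -7]
14. n9.idx = 30  [a.idx + 32]
15. n9.mk = false  [S.lab > 22]
16. n10.idx = -1  [terminal]
17. n11.lab = 5  [a.idx + A.idx - 24]
18. n12.lab = "xq"  [terminal]
19. n13.key = false  [terminal]
20. n11.acc = "xqm"  [h.lab ++ "m"]
21. n11.fin = true  [S.lab > 4]
22. n14.lab = 0  [a.idx + A.idx - 29]
23. n15.lab = "nn"  [terminal]
24. n14.acc = "vu"  ["vu"]
25. n14.fin = true  [true]
26. n9.ok = false  [S₀.fin == false]
27. n2.acc = "kk"  ["kk"]
28. n2.fin = false  [S.lab > 22]
29. n16.lab = -7  [terminal]
30. n0.acc = "y"  [if S₁.fin then S₁.acc else "y"]
31. n0.fin = false  [S₁.fin == true]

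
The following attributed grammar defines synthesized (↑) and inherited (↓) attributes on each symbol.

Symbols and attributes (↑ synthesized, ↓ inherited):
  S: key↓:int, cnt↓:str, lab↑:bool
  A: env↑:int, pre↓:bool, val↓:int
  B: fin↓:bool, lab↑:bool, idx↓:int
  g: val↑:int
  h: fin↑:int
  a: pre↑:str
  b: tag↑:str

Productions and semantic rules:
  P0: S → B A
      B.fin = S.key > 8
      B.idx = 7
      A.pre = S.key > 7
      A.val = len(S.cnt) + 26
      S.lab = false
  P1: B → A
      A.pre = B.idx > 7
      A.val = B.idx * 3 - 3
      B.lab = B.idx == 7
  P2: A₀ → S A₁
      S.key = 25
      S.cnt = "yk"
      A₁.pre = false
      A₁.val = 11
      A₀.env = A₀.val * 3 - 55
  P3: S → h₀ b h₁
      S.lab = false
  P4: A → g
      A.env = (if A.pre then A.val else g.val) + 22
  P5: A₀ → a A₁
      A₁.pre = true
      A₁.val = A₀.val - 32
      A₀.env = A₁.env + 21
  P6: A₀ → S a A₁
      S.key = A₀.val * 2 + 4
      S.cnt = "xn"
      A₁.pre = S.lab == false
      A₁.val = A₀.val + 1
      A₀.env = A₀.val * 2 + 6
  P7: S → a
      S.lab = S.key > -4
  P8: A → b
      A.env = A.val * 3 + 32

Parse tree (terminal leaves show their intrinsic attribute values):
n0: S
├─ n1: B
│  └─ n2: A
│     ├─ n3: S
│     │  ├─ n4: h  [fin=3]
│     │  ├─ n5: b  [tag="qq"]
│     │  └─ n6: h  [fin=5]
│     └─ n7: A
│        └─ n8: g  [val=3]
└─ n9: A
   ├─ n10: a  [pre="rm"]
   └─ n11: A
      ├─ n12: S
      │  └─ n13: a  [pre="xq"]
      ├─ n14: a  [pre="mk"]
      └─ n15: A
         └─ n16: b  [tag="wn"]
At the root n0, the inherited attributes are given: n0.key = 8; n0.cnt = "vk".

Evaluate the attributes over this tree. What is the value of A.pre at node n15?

true

1. n0.key = 8  [given at root]
2. n0.cnt = "vk"  [given at root]
3. n1.fin = false  [S.key > 8]
4. n1.idx = 7  [7]
5. n2.pre = false  [B.idx > 7]
6. n2.val = 18  [B.idx * 3 - 3]
7. n3.key = 25  [25]
8. n3.cnt = "yk"  ["yk"]
9. n4.fin = 3  [terminal]
10. n5.tag = "qq"  [terminal]
11. n6.fin = 5  [terminal]
12. n3.lab = false  [false]
13. n7.pre = false  [false]
14. n7.val = 11  [11]
15. n8.val = 3  [terminal]
16. n7.env = 25  [(if A.pre then A.val else g.val) + 22]
17. n2.env = -1  [A₀.val * 3 - 55]
18. n1.lab = true  [B.idx == 7]
19. n9.pre = true  [S.key > 7]
20. n9.val = 28  [len(S.cnt) + 26]
21. n10.pre = "rm"  [terminal]
22. n11.pre = true  [true]
23. n11.val = -4  [A₀.val - 32]
24. n12.key = -4  [A₀.val * 2 + 4]
25. n12.cnt = "xn"  ["xn"]
26. n13.pre = "xq"  [terminal]
27. n12.lab = false  [S.key > -4]
28. n14.pre = "mk"  [terminal]
29. n15.pre = true  [S.lab == false]
30. n15.val = -3  [A₀.val + 1]
31. n16.tag = "wn"  [terminal]
32. n15.env = 23  [A.val * 3 + 32]
33. n11.env = -2  [A₀.val * 2 + 6]
34. n9.env = 19  [A₁.env + 21]
35. n0.lab = false  [false]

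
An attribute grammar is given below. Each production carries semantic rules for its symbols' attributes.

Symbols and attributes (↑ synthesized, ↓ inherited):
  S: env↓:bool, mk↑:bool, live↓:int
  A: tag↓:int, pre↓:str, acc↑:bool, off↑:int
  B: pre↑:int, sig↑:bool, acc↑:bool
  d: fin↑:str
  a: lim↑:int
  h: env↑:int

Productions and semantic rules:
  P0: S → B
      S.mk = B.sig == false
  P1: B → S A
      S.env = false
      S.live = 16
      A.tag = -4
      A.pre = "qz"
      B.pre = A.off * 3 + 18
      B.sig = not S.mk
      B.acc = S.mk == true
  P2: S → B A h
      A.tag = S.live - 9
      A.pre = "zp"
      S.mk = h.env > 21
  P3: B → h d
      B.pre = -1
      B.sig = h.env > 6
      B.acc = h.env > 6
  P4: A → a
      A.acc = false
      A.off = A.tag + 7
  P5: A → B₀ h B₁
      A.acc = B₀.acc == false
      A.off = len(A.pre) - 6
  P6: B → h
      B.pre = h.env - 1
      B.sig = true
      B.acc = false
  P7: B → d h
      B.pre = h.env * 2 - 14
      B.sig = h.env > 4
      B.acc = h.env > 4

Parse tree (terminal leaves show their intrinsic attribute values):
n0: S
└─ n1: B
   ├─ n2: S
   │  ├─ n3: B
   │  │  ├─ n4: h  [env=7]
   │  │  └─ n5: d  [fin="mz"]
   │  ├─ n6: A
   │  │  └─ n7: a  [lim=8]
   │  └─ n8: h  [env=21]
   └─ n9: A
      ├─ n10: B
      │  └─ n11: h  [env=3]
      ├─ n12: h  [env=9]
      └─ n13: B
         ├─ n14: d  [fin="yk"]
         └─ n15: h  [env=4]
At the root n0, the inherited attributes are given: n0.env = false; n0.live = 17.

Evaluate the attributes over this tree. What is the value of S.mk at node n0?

1. n0.env = false  [given at root]
2. n0.live = 17  [given at root]
3. n2.env = false  [false]
4. n2.live = 16  [16]
5. n4.env = 7  [terminal]
6. n5.fin = "mz"  [terminal]
7. n3.pre = -1  [-1]
8. n3.sig = true  [h.env > 6]
9. n3.acc = true  [h.env > 6]
10. n6.tag = 7  [S.live - 9]
11. n6.pre = "zp"  ["zp"]
12. n7.lim = 8  [terminal]
13. n6.acc = false  [false]
14. n6.off = 14  [A.tag + 7]
15. n8.env = 21  [terminal]
16. n2.mk = false  [h.env > 21]
17. n9.tag = -4  [-4]
18. n9.pre = "qz"  ["qz"]
19. n11.env = 3  [terminal]
20. n10.pre = 2  [h.env - 1]
21. n10.sig = true  [true]
22. n10.acc = false  [false]
23. n12.env = 9  [terminal]
24. n14.fin = "yk"  [terminal]
25. n15.env = 4  [terminal]
26. n13.pre = -6  [h.env * 2 - 14]
27. n13.sig = false  [h.env > 4]
28. n13.acc = false  [h.env > 4]
29. n9.acc = true  [B₀.acc == false]
30. n9.off = -4  [len(A.pre) - 6]
31. n1.pre = 6  [A.off * 3 + 18]
32. n1.sig = true  [not S.mk]
33. n1.acc = false  [S.mk == true]
34. n0.mk = false  [B.sig == false]

false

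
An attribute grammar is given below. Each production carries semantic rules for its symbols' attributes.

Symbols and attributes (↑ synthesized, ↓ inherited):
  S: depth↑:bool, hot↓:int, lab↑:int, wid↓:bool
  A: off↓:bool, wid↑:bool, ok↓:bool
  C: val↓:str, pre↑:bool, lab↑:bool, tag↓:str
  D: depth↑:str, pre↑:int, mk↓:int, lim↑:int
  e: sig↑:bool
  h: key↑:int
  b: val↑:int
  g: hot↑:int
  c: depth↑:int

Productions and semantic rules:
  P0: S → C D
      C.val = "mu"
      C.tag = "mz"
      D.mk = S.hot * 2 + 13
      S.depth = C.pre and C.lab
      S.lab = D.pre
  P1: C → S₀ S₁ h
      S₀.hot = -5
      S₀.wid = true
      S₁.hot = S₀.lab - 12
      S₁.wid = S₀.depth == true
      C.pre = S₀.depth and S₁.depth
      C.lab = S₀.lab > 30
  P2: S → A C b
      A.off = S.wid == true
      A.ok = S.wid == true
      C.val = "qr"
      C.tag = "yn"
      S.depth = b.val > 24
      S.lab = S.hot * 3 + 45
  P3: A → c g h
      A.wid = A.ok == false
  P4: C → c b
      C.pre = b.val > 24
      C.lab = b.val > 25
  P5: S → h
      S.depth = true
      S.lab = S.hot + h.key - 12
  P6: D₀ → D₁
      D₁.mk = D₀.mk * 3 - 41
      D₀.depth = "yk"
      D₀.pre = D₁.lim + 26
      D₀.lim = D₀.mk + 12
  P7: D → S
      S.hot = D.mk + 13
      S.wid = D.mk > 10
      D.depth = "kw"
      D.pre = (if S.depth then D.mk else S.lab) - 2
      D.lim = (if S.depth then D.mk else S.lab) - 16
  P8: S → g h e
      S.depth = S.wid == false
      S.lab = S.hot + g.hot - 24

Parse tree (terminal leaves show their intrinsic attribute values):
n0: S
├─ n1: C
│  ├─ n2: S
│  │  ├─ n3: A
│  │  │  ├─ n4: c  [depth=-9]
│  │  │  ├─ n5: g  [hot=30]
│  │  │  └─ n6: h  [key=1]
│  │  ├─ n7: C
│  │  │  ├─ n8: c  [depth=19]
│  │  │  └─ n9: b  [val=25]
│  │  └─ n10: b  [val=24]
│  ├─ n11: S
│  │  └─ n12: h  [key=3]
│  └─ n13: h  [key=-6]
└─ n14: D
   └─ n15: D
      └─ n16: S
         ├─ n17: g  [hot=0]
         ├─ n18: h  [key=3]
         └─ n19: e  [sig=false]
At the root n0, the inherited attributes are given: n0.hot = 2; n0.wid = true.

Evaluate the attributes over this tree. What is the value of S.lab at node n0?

1. n0.hot = 2  [given at root]
2. n0.wid = true  [given at root]
3. n1.val = "mu"  ["mu"]
4. n1.tag = "mz"  ["mz"]
5. n2.hot = -5  [-5]
6. n2.wid = true  [true]
7. n3.off = true  [S.wid == true]
8. n3.ok = true  [S.wid == true]
9. n4.depth = -9  [terminal]
10. n5.hot = 30  [terminal]
11. n6.key = 1  [terminal]
12. n3.wid = false  [A.ok == false]
13. n7.val = "qr"  ["qr"]
14. n7.tag = "yn"  ["yn"]
15. n8.depth = 19  [terminal]
16. n9.val = 25  [terminal]
17. n7.pre = true  [b.val > 24]
18. n7.lab = false  [b.val > 25]
19. n10.val = 24  [terminal]
20. n2.depth = false  [b.val > 24]
21. n2.lab = 30  [S.hot * 3 + 45]
22. n11.hot = 18  [S₀.lab - 12]
23. n11.wid = false  [S₀.depth == true]
24. n12.key = 3  [terminal]
25. n11.depth = true  [true]
26. n11.lab = 9  [S.hot + h.key - 12]
27. n13.key = -6  [terminal]
28. n1.pre = false  [S₀.depth and S₁.depth]
29. n1.lab = false  [S₀.lab > 30]
30. n14.mk = 17  [S.hot * 2 + 13]
31. n15.mk = 10  [D₀.mk * 3 - 41]
32. n16.hot = 23  [D.mk + 13]
33. n16.wid = false  [D.mk > 10]
34. n17.hot = 0  [terminal]
35. n18.key = 3  [terminal]
36. n19.sig = false  [terminal]
37. n16.depth = true  [S.wid == false]
38. n16.lab = -1  [S.hot + g.hot - 24]
39. n15.depth = "kw"  ["kw"]
40. n15.pre = 8  [(if S.depth then D.mk else S.lab) - 2]
41. n15.lim = -6  [(if S.depth then D.mk else S.lab) - 16]
42. n14.depth = "yk"  ["yk"]
43. n14.pre = 20  [D₁.lim + 26]
44. n14.lim = 29  [D₀.mk + 12]
45. n0.depth = false  [C.pre and C.lab]
46. n0.lab = 20  [D.pre]

20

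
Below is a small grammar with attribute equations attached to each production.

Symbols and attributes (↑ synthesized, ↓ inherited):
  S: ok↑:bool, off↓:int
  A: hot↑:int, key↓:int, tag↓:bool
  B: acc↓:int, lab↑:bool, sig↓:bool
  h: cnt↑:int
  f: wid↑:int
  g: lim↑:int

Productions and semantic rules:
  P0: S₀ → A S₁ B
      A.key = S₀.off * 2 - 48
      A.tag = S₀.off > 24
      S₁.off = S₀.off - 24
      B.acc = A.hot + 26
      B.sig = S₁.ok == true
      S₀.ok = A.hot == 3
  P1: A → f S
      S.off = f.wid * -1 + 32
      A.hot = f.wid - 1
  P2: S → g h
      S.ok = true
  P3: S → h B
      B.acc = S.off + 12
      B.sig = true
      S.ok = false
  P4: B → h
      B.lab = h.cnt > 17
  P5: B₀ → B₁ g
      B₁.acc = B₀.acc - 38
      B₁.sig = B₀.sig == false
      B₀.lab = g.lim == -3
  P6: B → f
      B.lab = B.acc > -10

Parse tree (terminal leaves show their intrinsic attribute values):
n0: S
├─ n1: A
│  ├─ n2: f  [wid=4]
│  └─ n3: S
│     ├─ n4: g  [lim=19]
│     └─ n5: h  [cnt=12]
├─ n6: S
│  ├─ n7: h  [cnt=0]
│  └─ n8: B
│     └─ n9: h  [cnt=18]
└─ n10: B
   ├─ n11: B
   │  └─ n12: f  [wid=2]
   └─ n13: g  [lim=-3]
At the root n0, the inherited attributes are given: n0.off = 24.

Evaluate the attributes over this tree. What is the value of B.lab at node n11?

true

1. n0.off = 24  [given at root]
2. n1.key = 0  [S₀.off * 2 - 48]
3. n1.tag = false  [S₀.off > 24]
4. n2.wid = 4  [terminal]
5. n3.off = 28  [f.wid * -1 + 32]
6. n4.lim = 19  [terminal]
7. n5.cnt = 12  [terminal]
8. n3.ok = true  [true]
9. n1.hot = 3  [f.wid - 1]
10. n6.off = 0  [S₀.off - 24]
11. n7.cnt = 0  [terminal]
12. n8.acc = 12  [S.off + 12]
13. n8.sig = true  [true]
14. n9.cnt = 18  [terminal]
15. n8.lab = true  [h.cnt > 17]
16. n6.ok = false  [false]
17. n10.acc = 29  [A.hot + 26]
18. n10.sig = false  [S₁.ok == true]
19. n11.acc = -9  [B₀.acc - 38]
20. n11.sig = true  [B₀.sig == false]
21. n12.wid = 2  [terminal]
22. n11.lab = true  [B.acc > -10]
23. n13.lim = -3  [terminal]
24. n10.lab = true  [g.lim == -3]
25. n0.ok = true  [A.hot == 3]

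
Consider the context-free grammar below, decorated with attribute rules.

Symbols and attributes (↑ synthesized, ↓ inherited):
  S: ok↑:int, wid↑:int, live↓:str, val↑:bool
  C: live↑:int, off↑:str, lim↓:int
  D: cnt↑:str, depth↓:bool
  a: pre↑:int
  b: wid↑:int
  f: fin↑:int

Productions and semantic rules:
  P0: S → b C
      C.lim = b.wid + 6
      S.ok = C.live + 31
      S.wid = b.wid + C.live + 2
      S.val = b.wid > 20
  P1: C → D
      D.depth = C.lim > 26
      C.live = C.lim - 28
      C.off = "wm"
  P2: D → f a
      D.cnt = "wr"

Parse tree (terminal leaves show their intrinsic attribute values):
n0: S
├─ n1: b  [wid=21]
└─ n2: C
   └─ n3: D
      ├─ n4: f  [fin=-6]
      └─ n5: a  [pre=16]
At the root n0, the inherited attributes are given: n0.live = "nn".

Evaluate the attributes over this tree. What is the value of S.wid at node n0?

1. n0.live = "nn"  [given at root]
2. n1.wid = 21  [terminal]
3. n2.lim = 27  [b.wid + 6]
4. n3.depth = true  [C.lim > 26]
5. n4.fin = -6  [terminal]
6. n5.pre = 16  [terminal]
7. n3.cnt = "wr"  ["wr"]
8. n2.live = -1  [C.lim - 28]
9. n2.off = "wm"  ["wm"]
10. n0.ok = 30  [C.live + 31]
11. n0.wid = 22  [b.wid + C.live + 2]
12. n0.val = true  [b.wid > 20]

22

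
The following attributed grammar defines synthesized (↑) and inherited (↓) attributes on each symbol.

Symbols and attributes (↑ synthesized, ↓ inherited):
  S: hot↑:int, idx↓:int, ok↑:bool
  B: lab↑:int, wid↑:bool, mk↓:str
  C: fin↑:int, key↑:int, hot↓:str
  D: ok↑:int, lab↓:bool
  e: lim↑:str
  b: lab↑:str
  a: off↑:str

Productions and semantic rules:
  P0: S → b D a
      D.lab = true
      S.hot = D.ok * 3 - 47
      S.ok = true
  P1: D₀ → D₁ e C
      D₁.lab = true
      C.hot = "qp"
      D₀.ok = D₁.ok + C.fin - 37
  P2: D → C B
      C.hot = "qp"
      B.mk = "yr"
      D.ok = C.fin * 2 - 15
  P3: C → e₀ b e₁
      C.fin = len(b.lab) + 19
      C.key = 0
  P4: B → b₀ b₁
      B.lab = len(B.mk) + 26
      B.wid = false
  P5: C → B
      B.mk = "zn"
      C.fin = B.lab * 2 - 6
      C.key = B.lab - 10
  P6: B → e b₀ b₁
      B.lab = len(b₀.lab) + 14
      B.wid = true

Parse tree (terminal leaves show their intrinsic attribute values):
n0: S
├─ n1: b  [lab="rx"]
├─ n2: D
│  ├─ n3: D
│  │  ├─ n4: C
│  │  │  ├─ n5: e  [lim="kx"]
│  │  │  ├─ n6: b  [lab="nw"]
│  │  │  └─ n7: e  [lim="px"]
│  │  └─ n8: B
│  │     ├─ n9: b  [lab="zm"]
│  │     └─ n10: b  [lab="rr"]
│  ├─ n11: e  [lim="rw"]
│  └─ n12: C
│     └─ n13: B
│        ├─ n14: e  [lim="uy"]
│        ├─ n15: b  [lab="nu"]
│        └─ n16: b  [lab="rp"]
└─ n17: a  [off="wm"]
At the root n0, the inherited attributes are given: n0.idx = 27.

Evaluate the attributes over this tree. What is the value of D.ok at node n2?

16

1. n0.idx = 27  [given at root]
2. n1.lab = "rx"  [terminal]
3. n2.lab = true  [true]
4. n3.lab = true  [true]
5. n4.hot = "qp"  ["qp"]
6. n5.lim = "kx"  [terminal]
7. n6.lab = "nw"  [terminal]
8. n7.lim = "px"  [terminal]
9. n4.fin = 21  [len(b.lab) + 19]
10. n4.key = 0  [0]
11. n8.mk = "yr"  ["yr"]
12. n9.lab = "zm"  [terminal]
13. n10.lab = "rr"  [terminal]
14. n8.lab = 28  [len(B.mk) + 26]
15. n8.wid = false  [false]
16. n3.ok = 27  [C.fin * 2 - 15]
17. n11.lim = "rw"  [terminal]
18. n12.hot = "qp"  ["qp"]
19. n13.mk = "zn"  ["zn"]
20. n14.lim = "uy"  [terminal]
21. n15.lab = "nu"  [terminal]
22. n16.lab = "rp"  [terminal]
23. n13.lab = 16  [len(b₀.lab) + 14]
24. n13.wid = true  [true]
25. n12.fin = 26  [B.lab * 2 - 6]
26. n12.key = 6  [B.lab - 10]
27. n2.ok = 16  [D₁.ok + C.fin - 37]
28. n17.off = "wm"  [terminal]
29. n0.hot = 1  [D.ok * 3 - 47]
30. n0.ok = true  [true]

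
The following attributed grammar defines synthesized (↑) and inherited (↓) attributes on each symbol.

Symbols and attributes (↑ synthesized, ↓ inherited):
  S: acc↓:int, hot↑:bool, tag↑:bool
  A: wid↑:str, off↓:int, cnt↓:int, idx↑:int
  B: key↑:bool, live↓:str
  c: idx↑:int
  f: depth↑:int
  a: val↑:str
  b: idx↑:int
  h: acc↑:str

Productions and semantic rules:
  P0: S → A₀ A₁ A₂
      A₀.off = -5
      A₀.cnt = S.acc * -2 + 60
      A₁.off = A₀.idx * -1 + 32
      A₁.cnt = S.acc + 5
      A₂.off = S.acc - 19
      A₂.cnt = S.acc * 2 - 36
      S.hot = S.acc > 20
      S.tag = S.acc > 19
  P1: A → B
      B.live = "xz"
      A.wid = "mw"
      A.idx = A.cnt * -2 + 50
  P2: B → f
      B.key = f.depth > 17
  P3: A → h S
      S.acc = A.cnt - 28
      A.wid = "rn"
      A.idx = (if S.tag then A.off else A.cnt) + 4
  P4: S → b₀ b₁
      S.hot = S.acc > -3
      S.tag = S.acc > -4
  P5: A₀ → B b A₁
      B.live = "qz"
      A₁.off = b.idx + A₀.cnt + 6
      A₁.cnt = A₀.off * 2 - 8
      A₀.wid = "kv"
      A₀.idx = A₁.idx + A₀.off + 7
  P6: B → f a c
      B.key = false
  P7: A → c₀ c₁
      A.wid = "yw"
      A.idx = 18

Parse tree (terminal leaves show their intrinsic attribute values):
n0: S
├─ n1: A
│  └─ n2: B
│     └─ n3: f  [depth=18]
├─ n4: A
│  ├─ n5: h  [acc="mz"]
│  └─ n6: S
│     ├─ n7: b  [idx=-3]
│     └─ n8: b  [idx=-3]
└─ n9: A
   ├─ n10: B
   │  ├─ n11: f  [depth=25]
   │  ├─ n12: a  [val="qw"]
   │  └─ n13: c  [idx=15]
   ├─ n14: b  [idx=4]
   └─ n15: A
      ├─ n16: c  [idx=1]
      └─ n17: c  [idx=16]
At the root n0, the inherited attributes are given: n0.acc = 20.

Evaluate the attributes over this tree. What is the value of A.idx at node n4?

26

1. n0.acc = 20  [given at root]
2. n1.off = -5  [-5]
3. n1.cnt = 20  [S.acc * -2 + 60]
4. n2.live = "xz"  ["xz"]
5. n3.depth = 18  [terminal]
6. n2.key = true  [f.depth > 17]
7. n1.wid = "mw"  ["mw"]
8. n1.idx = 10  [A.cnt * -2 + 50]
9. n4.off = 22  [A₀.idx * -1 + 32]
10. n4.cnt = 25  [S.acc + 5]
11. n5.acc = "mz"  [terminal]
12. n6.acc = -3  [A.cnt - 28]
13. n7.idx = -3  [terminal]
14. n8.idx = -3  [terminal]
15. n6.hot = false  [S.acc > -3]
16. n6.tag = true  [S.acc > -4]
17. n4.wid = "rn"  ["rn"]
18. n4.idx = 26  [(if S.tag then A.off else A.cnt) + 4]
19. n9.off = 1  [S.acc - 19]
20. n9.cnt = 4  [S.acc * 2 - 36]
21. n10.live = "qz"  ["qz"]
22. n11.depth = 25  [terminal]
23. n12.val = "qw"  [terminal]
24. n13.idx = 15  [terminal]
25. n10.key = false  [false]
26. n14.idx = 4  [terminal]
27. n15.off = 14  [b.idx + A₀.cnt + 6]
28. n15.cnt = -6  [A₀.off * 2 - 8]
29. n16.idx = 1  [terminal]
30. n17.idx = 16  [terminal]
31. n15.wid = "yw"  ["yw"]
32. n15.idx = 18  [18]
33. n9.wid = "kv"  ["kv"]
34. n9.idx = 26  [A₁.idx + A₀.off + 7]
35. n0.hot = false  [S.acc > 20]
36. n0.tag = true  [S.acc > 19]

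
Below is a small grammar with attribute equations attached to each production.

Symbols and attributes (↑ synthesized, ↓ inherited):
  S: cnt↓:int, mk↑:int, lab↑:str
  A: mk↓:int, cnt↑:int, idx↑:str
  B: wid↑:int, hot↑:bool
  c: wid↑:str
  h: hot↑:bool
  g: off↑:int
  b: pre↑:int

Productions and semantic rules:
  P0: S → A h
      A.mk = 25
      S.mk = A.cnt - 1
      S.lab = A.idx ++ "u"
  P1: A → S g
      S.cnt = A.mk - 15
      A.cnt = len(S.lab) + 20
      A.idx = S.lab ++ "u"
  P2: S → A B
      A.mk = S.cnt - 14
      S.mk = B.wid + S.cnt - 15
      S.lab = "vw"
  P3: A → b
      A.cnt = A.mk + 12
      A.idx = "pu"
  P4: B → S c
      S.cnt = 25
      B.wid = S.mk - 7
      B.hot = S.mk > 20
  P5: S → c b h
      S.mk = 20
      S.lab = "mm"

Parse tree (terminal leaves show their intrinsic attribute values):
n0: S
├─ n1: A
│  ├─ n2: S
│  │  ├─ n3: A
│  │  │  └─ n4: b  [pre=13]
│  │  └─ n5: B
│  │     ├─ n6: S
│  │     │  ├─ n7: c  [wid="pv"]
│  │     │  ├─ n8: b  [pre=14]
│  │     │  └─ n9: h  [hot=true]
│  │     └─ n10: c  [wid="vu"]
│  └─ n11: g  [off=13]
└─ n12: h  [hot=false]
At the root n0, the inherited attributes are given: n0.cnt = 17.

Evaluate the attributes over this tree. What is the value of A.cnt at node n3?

8

1. n0.cnt = 17  [given at root]
2. n1.mk = 25  [25]
3. n2.cnt = 10  [A.mk - 15]
4. n3.mk = -4  [S.cnt - 14]
5. n4.pre = 13  [terminal]
6. n3.cnt = 8  [A.mk + 12]
7. n3.idx = "pu"  ["pu"]
8. n6.cnt = 25  [25]
9. n7.wid = "pv"  [terminal]
10. n8.pre = 14  [terminal]
11. n9.hot = true  [terminal]
12. n6.mk = 20  [20]
13. n6.lab = "mm"  ["mm"]
14. n10.wid = "vu"  [terminal]
15. n5.wid = 13  [S.mk - 7]
16. n5.hot = false  [S.mk > 20]
17. n2.mk = 8  [B.wid + S.cnt - 15]
18. n2.lab = "vw"  ["vw"]
19. n11.off = 13  [terminal]
20. n1.cnt = 22  [len(S.lab) + 20]
21. n1.idx = "vwu"  [S.lab ++ "u"]
22. n12.hot = false  [terminal]
23. n0.mk = 21  [A.cnt - 1]
24. n0.lab = "vwuu"  [A.idx ++ "u"]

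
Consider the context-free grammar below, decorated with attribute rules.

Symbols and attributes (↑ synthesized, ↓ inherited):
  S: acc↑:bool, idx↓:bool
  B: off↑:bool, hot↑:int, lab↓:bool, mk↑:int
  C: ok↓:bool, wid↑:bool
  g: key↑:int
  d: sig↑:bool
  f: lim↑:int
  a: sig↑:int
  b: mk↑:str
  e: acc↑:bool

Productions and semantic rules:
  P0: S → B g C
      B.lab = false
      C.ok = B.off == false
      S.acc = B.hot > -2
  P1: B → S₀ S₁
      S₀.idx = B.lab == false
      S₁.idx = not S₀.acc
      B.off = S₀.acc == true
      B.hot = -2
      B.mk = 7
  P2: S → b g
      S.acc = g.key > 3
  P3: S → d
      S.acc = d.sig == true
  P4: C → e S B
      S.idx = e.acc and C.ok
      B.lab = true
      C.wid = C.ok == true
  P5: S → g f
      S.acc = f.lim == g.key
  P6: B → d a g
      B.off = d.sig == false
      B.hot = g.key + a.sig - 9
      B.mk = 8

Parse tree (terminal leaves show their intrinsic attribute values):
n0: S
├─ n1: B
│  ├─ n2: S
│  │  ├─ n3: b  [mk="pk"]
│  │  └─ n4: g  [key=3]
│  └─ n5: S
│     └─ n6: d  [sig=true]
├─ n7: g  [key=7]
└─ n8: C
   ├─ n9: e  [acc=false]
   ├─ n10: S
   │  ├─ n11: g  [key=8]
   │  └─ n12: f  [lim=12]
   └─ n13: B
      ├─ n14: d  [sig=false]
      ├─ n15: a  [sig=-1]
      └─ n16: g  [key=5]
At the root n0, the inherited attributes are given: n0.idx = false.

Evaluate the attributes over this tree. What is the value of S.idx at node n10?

1. n0.idx = false  [given at root]
2. n1.lab = false  [false]
3. n2.idx = true  [B.lab == false]
4. n3.mk = "pk"  [terminal]
5. n4.key = 3  [terminal]
6. n2.acc = false  [g.key > 3]
7. n5.idx = true  [not S₀.acc]
8. n6.sig = true  [terminal]
9. n5.acc = true  [d.sig == true]
10. n1.off = false  [S₀.acc == true]
11. n1.hot = -2  [-2]
12. n1.mk = 7  [7]
13. n7.key = 7  [terminal]
14. n8.ok = true  [B.off == false]
15. n9.acc = false  [terminal]
16. n10.idx = false  [e.acc and C.ok]
17. n11.key = 8  [terminal]
18. n12.lim = 12  [terminal]
19. n10.acc = false  [f.lim == g.key]
20. n13.lab = true  [true]
21. n14.sig = false  [terminal]
22. n15.sig = -1  [terminal]
23. n16.key = 5  [terminal]
24. n13.off = true  [d.sig == false]
25. n13.hot = -5  [g.key + a.sig - 9]
26. n13.mk = 8  [8]
27. n8.wid = true  [C.ok == true]
28. n0.acc = false  [B.hot > -2]

false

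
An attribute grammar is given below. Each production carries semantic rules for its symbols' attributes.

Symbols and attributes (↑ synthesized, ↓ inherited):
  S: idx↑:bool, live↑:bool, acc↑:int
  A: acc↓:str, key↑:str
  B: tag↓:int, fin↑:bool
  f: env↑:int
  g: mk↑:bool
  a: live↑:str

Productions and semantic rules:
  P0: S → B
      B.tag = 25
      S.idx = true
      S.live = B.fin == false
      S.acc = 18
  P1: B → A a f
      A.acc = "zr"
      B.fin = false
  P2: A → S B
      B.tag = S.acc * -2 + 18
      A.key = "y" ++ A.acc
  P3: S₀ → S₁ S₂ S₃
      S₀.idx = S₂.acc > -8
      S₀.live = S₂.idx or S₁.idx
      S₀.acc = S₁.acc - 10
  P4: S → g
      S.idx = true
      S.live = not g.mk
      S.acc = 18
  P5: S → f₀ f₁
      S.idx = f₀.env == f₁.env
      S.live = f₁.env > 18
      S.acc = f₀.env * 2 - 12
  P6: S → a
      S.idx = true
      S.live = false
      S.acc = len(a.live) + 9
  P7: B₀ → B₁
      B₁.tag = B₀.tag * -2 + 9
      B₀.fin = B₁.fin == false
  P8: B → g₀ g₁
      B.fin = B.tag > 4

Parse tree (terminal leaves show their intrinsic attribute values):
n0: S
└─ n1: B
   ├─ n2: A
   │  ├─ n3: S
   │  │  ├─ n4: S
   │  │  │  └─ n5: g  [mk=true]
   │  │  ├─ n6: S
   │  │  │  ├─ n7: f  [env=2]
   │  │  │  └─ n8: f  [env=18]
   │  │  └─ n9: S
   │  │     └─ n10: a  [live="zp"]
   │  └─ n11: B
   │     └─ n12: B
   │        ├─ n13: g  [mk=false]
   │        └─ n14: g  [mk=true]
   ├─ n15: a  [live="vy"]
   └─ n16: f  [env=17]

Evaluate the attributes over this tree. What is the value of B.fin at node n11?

1. n1.tag = 25  [25]
2. n2.acc = "zr"  ["zr"]
3. n5.mk = true  [terminal]
4. n4.idx = true  [true]
5. n4.live = false  [not g.mk]
6. n4.acc = 18  [18]
7. n7.env = 2  [terminal]
8. n8.env = 18  [terminal]
9. n6.idx = false  [f₀.env == f₁.env]
10. n6.live = false  [f₁.env > 18]
11. n6.acc = -8  [f₀.env * 2 - 12]
12. n10.live = "zp"  [terminal]
13. n9.idx = true  [true]
14. n9.live = false  [false]
15. n9.acc = 11  [len(a.live) + 9]
16. n3.idx = false  [S₂.acc > -8]
17. n3.live = true  [S₂.idx or S₁.idx]
18. n3.acc = 8  [S₁.acc - 10]
19. n11.tag = 2  [S.acc * -2 + 18]
20. n12.tag = 5  [B₀.tag * -2 + 9]
21. n13.mk = false  [terminal]
22. n14.mk = true  [terminal]
23. n12.fin = true  [B.tag > 4]
24. n11.fin = false  [B₁.fin == false]
25. n2.key = "yzr"  ["y" ++ A.acc]
26. n15.live = "vy"  [terminal]
27. n16.env = 17  [terminal]
28. n1.fin = false  [false]
29. n0.idx = true  [true]
30. n0.live = true  [B.fin == false]
31. n0.acc = 18  [18]

false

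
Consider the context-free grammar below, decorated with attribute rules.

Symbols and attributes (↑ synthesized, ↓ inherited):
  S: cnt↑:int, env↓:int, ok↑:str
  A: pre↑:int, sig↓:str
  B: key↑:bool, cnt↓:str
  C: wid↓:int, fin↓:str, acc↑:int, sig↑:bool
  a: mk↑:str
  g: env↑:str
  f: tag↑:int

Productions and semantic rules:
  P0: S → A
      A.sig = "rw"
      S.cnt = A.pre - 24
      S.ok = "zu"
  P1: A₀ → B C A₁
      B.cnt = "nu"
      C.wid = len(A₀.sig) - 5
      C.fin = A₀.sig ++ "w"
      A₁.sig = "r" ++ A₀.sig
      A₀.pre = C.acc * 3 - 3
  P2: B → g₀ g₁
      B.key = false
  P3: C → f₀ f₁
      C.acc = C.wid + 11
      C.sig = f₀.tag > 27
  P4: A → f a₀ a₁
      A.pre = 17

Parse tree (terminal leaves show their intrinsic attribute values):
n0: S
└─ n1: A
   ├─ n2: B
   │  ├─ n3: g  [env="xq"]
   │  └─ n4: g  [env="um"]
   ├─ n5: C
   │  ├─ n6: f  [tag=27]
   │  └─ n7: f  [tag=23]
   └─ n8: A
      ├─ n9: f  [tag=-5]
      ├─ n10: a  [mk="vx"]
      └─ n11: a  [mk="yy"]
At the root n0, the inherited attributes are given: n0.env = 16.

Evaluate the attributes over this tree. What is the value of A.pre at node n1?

1. n0.env = 16  [given at root]
2. n1.sig = "rw"  ["rw"]
3. n2.cnt = "nu"  ["nu"]
4. n3.env = "xq"  [terminal]
5. n4.env = "um"  [terminal]
6. n2.key = false  [false]
7. n5.wid = -3  [len(A₀.sig) - 5]
8. n5.fin = "rww"  [A₀.sig ++ "w"]
9. n6.tag = 27  [terminal]
10. n7.tag = 23  [terminal]
11. n5.acc = 8  [C.wid + 11]
12. n5.sig = false  [f₀.tag > 27]
13. n8.sig = "rrw"  ["r" ++ A₀.sig]
14. n9.tag = -5  [terminal]
15. n10.mk = "vx"  [terminal]
16. n11.mk = "yy"  [terminal]
17. n8.pre = 17  [17]
18. n1.pre = 21  [C.acc * 3 - 3]
19. n0.cnt = -3  [A.pre - 24]
20. n0.ok = "zu"  ["zu"]

21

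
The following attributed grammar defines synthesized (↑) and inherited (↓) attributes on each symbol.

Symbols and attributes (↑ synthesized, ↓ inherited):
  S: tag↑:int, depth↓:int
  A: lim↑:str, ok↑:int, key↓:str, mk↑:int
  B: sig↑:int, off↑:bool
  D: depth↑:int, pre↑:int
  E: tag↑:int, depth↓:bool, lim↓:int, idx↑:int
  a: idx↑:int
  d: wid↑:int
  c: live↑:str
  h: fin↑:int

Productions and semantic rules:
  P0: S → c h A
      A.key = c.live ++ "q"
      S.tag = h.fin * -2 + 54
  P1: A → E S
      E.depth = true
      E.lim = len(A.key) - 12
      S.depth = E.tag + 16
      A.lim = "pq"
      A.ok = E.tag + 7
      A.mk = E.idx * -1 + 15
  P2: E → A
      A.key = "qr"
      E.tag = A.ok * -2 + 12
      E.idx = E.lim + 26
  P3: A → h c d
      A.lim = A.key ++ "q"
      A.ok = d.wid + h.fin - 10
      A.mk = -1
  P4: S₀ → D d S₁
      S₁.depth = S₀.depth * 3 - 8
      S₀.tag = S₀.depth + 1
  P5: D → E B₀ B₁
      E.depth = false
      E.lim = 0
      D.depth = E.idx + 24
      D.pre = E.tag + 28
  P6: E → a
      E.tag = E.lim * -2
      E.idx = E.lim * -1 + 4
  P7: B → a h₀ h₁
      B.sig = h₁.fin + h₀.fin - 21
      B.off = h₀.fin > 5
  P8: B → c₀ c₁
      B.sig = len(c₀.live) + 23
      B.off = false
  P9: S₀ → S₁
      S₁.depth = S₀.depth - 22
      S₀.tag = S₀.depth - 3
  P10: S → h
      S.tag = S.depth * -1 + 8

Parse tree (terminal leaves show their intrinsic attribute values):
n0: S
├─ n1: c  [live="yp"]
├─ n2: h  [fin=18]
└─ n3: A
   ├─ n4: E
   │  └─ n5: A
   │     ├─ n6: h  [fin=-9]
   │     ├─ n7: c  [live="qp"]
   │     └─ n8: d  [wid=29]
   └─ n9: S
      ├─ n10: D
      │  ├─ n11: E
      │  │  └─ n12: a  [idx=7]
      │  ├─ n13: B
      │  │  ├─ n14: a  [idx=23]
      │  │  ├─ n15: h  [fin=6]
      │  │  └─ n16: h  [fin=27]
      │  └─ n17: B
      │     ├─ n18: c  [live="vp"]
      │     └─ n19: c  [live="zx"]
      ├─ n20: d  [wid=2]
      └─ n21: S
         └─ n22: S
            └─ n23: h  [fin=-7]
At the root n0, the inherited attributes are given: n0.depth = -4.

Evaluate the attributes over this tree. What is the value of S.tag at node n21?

13

1. n0.depth = -4  [given at root]
2. n1.live = "yp"  [terminal]
3. n2.fin = 18  [terminal]
4. n3.key = "ypq"  [c.live ++ "q"]
5. n4.depth = true  [true]
6. n4.lim = -9  [len(A.key) - 12]
7. n5.key = "qr"  ["qr"]
8. n6.fin = -9  [terminal]
9. n7.live = "qp"  [terminal]
10. n8.wid = 29  [terminal]
11. n5.lim = "qrq"  [A.key ++ "q"]
12. n5.ok = 10  [d.wid + h.fin - 10]
13. n5.mk = -1  [-1]
14. n4.tag = -8  [A.ok * -2 + 12]
15. n4.idx = 17  [E.lim + 26]
16. n9.depth = 8  [E.tag + 16]
17. n11.depth = false  [false]
18. n11.lim = 0  [0]
19. n12.idx = 7  [terminal]
20. n11.tag = 0  [E.lim * -2]
21. n11.idx = 4  [E.lim * -1 + 4]
22. n14.idx = 23  [terminal]
23. n15.fin = 6  [terminal]
24. n16.fin = 27  [terminal]
25. n13.sig = 12  [h₁.fin + h₀.fin - 21]
26. n13.off = true  [h₀.fin > 5]
27. n18.live = "vp"  [terminal]
28. n19.live = "zx"  [terminal]
29. n17.sig = 25  [len(c₀.live) + 23]
30. n17.off = false  [false]
31. n10.depth = 28  [E.idx + 24]
32. n10.pre = 28  [E.tag + 28]
33. n20.wid = 2  [terminal]
34. n21.depth = 16  [S₀.depth * 3 - 8]
35. n22.depth = -6  [S₀.depth - 22]
36. n23.fin = -7  [terminal]
37. n22.tag = 14  [S.depth * -1 + 8]
38. n21.tag = 13  [S₀.depth - 3]
39. n9.tag = 9  [S₀.depth + 1]
40. n3.lim = "pq"  ["pq"]
41. n3.ok = -1  [E.tag + 7]
42. n3.mk = -2  [E.idx * -1 + 15]
43. n0.tag = 18  [h.fin * -2 + 54]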